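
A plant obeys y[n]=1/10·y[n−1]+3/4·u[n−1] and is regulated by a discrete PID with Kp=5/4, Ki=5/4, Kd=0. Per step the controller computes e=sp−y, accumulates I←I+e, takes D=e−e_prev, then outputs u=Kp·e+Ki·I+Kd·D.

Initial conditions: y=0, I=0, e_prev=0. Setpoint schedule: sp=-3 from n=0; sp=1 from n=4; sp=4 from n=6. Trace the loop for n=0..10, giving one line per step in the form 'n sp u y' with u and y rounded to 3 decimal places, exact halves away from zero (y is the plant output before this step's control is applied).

0 -3 -7.500 0.000
1 -3 2.813 -5.625
2 -3 -11.836 1.547
3 -3 8.153 -8.722
4 1 -9.606 5.243
5 1 14.898 -6.681
6 4 -10.967 10.506
7 4 25.102 -7.174
8 4 -24.138 18.109
9 4 44.230 -16.293
10 4 -49.994 31.543

(exact arithmetic carried between steps; '≈' marks a value shown rounded to 6 d.p. or computed from one; I and e_prev carry over from the previous line; the table rounds u and y to 3 d.p., halves away from zero)
n=0: y=0, sp=-3, e=sp−y=-3; I=-3, D=e−e_prev=-3; u=5/4·(-3)+5/4·(-3)+0·(-3)=-7.5; next y=1/10·0+3/4·(-7.5)=-5.625
n=1: y=-5.625, sp=-3, e=sp−y=2.625; I=-0.375, D=e−e_prev=5.625; u=5/4·2.625+5/4·(-0.375)+0·5.625=2.8125; next y=1/10·(-5.625)+3/4·2.8125=1.546875
n=2: y=1.546875, sp=-3, e=sp−y=-4.546875; I=-4.921875, D=e−e_prev=-7.171875; u=5/4·(-4.546875)+5/4·(-4.921875)+0·(-7.171875)≈-11.835938; next y=1/10·1.546875+3/4·(-11.835938)≈-8.722266
n=3: y≈-8.722266, sp=-3, e=sp−y≈5.722266; I≈0.800391, D=e−e_prev≈10.269141; u=5/4·5.722266+5/4·0.800391+0·10.269141≈8.153320; next y=1/10·(-8.722266)+3/4·8.153320≈5.242764
n=4: y≈5.242764, sp=1, e=sp−y≈-4.242764; I≈-3.442373, D=e−e_prev≈-9.965029; u=5/4·(-4.242764)+5/4·(-3.442373)+0·(-9.965029)≈-9.606421; next y=1/10·5.242764+3/4·(-9.606421)≈-6.680539
n=5: y≈-6.680539, sp=1, e=sp−y≈7.680539; I≈4.238166, D=e−e_prev≈11.923303; u=5/4·7.680539+5/4·4.238166+0·11.923303≈14.898382; next y=1/10·(-6.680539)+3/4·14.898382≈10.505733
n=6: y≈10.505733, sp=4, e=sp−y≈-6.505733; I≈-2.267566, D=e−e_prev≈-14.186272; u=5/4·(-6.505733)+5/4·(-2.267566)+0·(-14.186272)≈-10.966624; next y=1/10·10.505733+3/4·(-10.966624)≈-7.174394
n=7: y≈-7.174394, sp=4, e=sp−y≈11.174394; I≈8.906828, D=e−e_prev≈17.680127; u=5/4·11.174394+5/4·8.906828+0·17.680127≈25.101528; next y=1/10·(-7.174394)+3/4·25.101528≈18.108707
n=8: y≈18.108707, sp=4, e=sp−y≈-14.108707; I≈-5.201879, D=e−e_prev≈-25.283101; u=5/4·(-14.108707)+5/4·(-5.201879)+0·(-25.283101)≈-24.138231; next y=1/10·18.108707+3/4·(-24.138231)≈-16.292803
n=9: y≈-16.292803, sp=4, e=sp−y≈20.292803; I≈15.090924, D=e−e_prev≈34.401510; u=5/4·20.292803+5/4·15.090924+0·34.401510≈44.229659; next y=1/10·(-16.292803)+3/4·44.229659≈31.542964
n=10: y≈31.542964, sp=4, e=sp−y≈-27.542964; I≈-12.452040, D=e−e_prev≈-47.835767; u=5/4·(-27.542964)+5/4·(-12.452040)+0·(-47.835767)≈-49.993755; next y=1/10·31.542964+3/4·(-49.993755)≈-34.341020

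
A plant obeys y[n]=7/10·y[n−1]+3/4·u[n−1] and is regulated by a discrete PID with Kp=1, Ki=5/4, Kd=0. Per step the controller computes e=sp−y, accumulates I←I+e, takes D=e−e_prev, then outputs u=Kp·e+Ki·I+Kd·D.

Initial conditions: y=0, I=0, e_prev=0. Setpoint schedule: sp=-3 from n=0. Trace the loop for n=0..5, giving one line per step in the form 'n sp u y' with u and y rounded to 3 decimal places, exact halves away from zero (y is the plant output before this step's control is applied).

0 -3 -6.750 0.000
1 -3 0.891 -5.063
2 -3 -1.451 -2.876
3 -3 -1.099 -3.102
4 -3 -1.211 -2.995
5 -3 -1.195 -3.005

(exact arithmetic carried between steps; '≈' marks a value shown rounded to 6 d.p. or computed from one; I and e_prev carry over from the previous line; the table rounds u and y to 3 d.p., halves away from zero)
n=0: y=0, sp=-3, e=sp−y=-3; I=-3, D=e−e_prev=-3; u=1·(-3)+5/4·(-3)+0·(-3)=-6.75; next y=7/10·0+3/4·(-6.75)=-5.0625
n=1: y=-5.0625, sp=-3, e=sp−y=2.0625; I=-0.9375, D=e−e_prev=5.0625; u=1·2.0625+5/4·(-0.9375)+0·5.0625=0.890625; next y=7/10·(-5.0625)+3/4·0.890625≈-2.875781
n=2: y≈-2.875781, sp=-3, e=sp−y≈-0.124219; I≈-1.061719, D=e−e_prev≈-2.186719; u=1·(-0.124219)+5/4·(-1.061719)+0·(-2.186719)≈-1.451367; next y=7/10·(-2.875781)+3/4·(-1.451367)≈-3.101572
n=3: y≈-3.101572, sp=-3, e=sp−y≈0.101572; I≈-0.960146, D=e−e_prev≈0.225791; u=1·0.101572+5/4·(-0.960146)+0·0.225791≈-1.098611; next y=7/10·(-3.101572)+3/4·(-1.098611)≈-2.995059
n=4: y≈-2.995059, sp=-3, e=sp−y≈-0.004941; I≈-0.965088, D=e−e_prev≈-0.106514; u=1·(-0.004941)+5/4·(-0.965088)+0·(-0.106514)≈-1.211301; next y=7/10·(-2.995059)+3/4·(-1.211301)≈-3.005017
n=5: y≈-3.005017, sp=-3, e=sp−y≈0.005017; I≈-0.960071, D=e−e_prev≈0.009958; u=1·0.005017+5/4·(-0.960071)+0·0.009958≈-1.195072; next y=7/10·(-3.005017)+3/4·(-1.195072)≈-2.999816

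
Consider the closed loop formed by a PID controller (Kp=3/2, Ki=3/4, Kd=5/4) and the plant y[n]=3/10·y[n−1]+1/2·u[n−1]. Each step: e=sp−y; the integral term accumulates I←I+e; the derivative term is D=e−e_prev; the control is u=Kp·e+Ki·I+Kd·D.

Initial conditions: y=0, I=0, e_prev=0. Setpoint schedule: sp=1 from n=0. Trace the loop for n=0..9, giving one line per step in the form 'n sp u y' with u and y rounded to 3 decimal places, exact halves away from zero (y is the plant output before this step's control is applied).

(exact arithmetic carried between steps; '≈' marks a value shown rounded to 6 d.p. or computed from one; I and e_prev carry over from the previous line; the table rounds u and y to 3 d.p., halves away from zero)
n=0: y=0, sp=1, e=sp−y=1; I=1, D=e−e_prev=1; u=3/2·1+3/4·1+5/4·1=3.5; next y=3/10·0+1/2·3.5=1.75
n=1: y=1.75, sp=1, e=sp−y=-0.75; I=0.25, D=e−e_prev=-1.75; u=3/2·(-0.75)+3/4·0.25+5/4·(-1.75)=-3.125; next y=3/10·1.75+1/2·(-3.125)=-1.0375
n=2: y=-1.0375, sp=1, e=sp−y=2.0375; I=2.2875, D=e−e_prev=2.7875; u=3/2·2.0375+3/4·2.2875+5/4·2.7875=8.25625; next y=3/10·(-1.0375)+1/2·8.25625=3.816875
n=3: y=3.816875, sp=1, e=sp−y=-2.816875; I=-0.529375, D=e−e_prev=-4.854375; u=3/2·(-2.816875)+3/4·(-0.529375)+5/4·(-4.854375)≈-10.690313; next y=3/10·3.816875+1/2·(-10.690313)≈-4.200094
n=4: y≈-4.200094, sp=1, e=sp−y≈5.200094; I≈4.670719, D=e−e_prev≈8.016969; u=3/2·5.200094+3/4·4.670719+5/4·8.016969≈21.324391; next y=3/10·(-4.200094)+1/2·21.324391≈9.402167
n=5: y≈9.402167, sp=1, e=sp−y≈-8.402167; I≈-3.731448, D=e−e_prev≈-13.602261; u=3/2·(-8.402167)+3/4·(-3.731448)+5/4·(-13.602261)≈-32.404663; next y=3/10·9.402167+1/2·(-32.404663)≈-13.381681
n=6: y≈-13.381681, sp=1, e=sp−y≈14.381681; I≈10.650233, D=e−e_prev≈22.783849; u=3/2·14.381681+3/4·10.650233+5/4·22.783849≈58.040008; next y=3/10·(-13.381681)+1/2·58.040008≈25.005499
n=7: y≈25.005499, sp=1, e=sp−y≈-24.005499; I≈-13.355266, D=e−e_prev≈-38.387181; u=3/2·(-24.005499)+3/4·(-13.355266)+5/4·(-38.387181)≈-94.008675; next y=3/10·25.005499+1/2·(-94.008675)≈-39.502688
n=8: y≈-39.502688, sp=1, e=sp−y≈40.502688; I≈27.147421, D=e−e_prev≈64.508187; u=3/2·40.502688+3/4·27.147421+5/4·64.508187≈161.749832; next y=3/10·(-39.502688)+1/2·161.749832≈69.024110
n=9: y≈69.024110, sp=1, e=sp−y≈-68.024110; I≈-40.876688, D=e−e_prev≈-108.526797; u=3/2·(-68.024110)+3/4·(-40.876688)+5/4·(-108.526797)≈-268.352177; next y=3/10·69.024110+1/2·(-268.352177)≈-113.468856

0 1 3.500 0.000
1 1 -3.125 1.750
2 1 8.256 -1.038
3 1 -10.690 3.817
4 1 21.324 -4.200
5 1 -32.405 9.402
6 1 58.040 -13.382
7 1 -94.009 25.005
8 1 161.750 -39.503
9 1 -268.352 69.024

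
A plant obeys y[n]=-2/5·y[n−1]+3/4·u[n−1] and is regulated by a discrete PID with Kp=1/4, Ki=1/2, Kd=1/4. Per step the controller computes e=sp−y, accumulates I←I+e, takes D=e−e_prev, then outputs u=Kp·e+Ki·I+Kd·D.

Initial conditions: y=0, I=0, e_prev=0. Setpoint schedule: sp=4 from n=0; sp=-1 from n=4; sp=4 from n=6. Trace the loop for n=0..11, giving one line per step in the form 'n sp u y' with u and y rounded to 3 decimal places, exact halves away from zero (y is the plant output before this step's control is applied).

0 4 4.000 0.000
1 4 2.000 3.000
2 4 5.950 0.300
3 4 3.083 4.343
4 -1 2.690 0.575
5 -1 0.998 1.787
6 4 6.661 0.034
7 4 2.007 4.982
8 4 8.223 -0.488
9 4 2.249 6.362
10 4 10.001 -0.858
11 4 1.923 7.844

(exact arithmetic carried between steps; '≈' marks a value shown rounded to 6 d.p. or computed from one; I and e_prev carry over from the previous line; the table rounds u and y to 3 d.p., halves away from zero)
n=0: y=0, sp=4, e=sp−y=4; I=4, D=e−e_prev=4; u=1/4·4+1/2·4+1/4·4=4; next y=-2/5·0+3/4·4=3
n=1: y=3, sp=4, e=sp−y=1; I=5, D=e−e_prev=-3; u=1/4·1+1/2·5+1/4·(-3)=2; next y=-2/5·3+3/4·2=0.3
n=2: y=0.3, sp=4, e=sp−y=3.7; I=8.7, D=e−e_prev=2.7; u=1/4·3.7+1/2·8.7+1/4·2.7=5.95; next y=-2/5·0.3+3/4·5.95=4.3425
n=3: y=4.3425, sp=4, e=sp−y=-0.3425; I=8.3575, D=e−e_prev=-4.0425; u=1/4·(-0.3425)+1/2·8.3575+1/4·(-4.0425)=3.0825; next y=-2/5·4.3425+3/4·3.0825=0.574875
n=4: y=0.574875, sp=-1, e=sp−y=-1.574875; I=6.782625, D=e−e_prev=-1.232375; u=1/4·(-1.574875)+1/2·6.782625+1/4·(-1.232375)=2.6895; next y=-2/5·0.574875+3/4·2.6895=1.787175
n=5: y=1.787175, sp=-1, e=sp−y=-2.787175; I=3.99545, D=e−e_prev=-1.2123; u=1/4·(-2.787175)+1/2·3.99545+1/4·(-1.2123)≈0.997856; next y=-2/5·1.787175+3/4·0.997856≈0.033522
n=6: y≈0.033522, sp=4, e=sp−y≈3.966478; I≈7.961928, D=e−e_prev≈6.753653; u=1/4·3.966478+1/2·7.961928+1/4·6.753653≈6.660997; next y=-2/5·0.033522+3/4·6.660997≈4.982339
n=7: y≈4.982339, sp=4, e=sp−y≈-0.982339; I≈6.979589, D=e−e_prev≈-4.948816; u=1/4·(-0.982339)+1/2·6.979589+1/4·(-4.948816)≈2.007006; next y=-2/5·4.982339+3/4·2.007006≈-0.487681
n=8: y≈-0.487681, sp=4, e=sp−y≈4.487681; I≈11.467270, D=e−e_prev≈5.470020; u=1/4·4.487681+1/2·11.467270+1/4·5.470020≈8.223060; next y=-2/5·(-0.487681)+3/4·8.223060≈6.362368
n=9: y≈6.362368, sp=4, e=sp−y≈-2.362368; I≈9.104903, D=e−e_prev≈-6.850049; u=1/4·(-2.362368)+1/2·9.104903+1/4·(-6.850049)≈2.249347; next y=-2/5·6.362368+3/4·2.249347≈-0.857937
n=10: y≈-0.857937, sp=4, e=sp−y≈4.857937; I≈13.962839, D=e−e_prev≈7.220304; u=1/4·4.857937+1/2·13.962839+1/4·7.220304≈10.000980; next y=-2/5·(-0.857937)+3/4·10.000980≈7.843909
n=11: y≈7.843909, sp=4, e=sp−y≈-3.843909; I≈10.118930, D=e−e_prev≈-8.701846; u=1/4·(-3.843909)+1/2·10.118930+1/4·(-8.701846)≈1.923026; next y=-2/5·7.843909+3/4·1.923026≈-1.695294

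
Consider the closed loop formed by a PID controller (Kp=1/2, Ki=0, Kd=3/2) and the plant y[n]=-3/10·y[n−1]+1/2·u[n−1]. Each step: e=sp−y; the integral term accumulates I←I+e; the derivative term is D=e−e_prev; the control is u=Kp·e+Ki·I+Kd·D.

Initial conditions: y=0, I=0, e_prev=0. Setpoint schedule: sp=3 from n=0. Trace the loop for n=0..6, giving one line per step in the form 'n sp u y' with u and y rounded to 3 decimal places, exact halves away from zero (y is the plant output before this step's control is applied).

(exact arithmetic carried between steps; '≈' marks a value shown rounded to 6 d.p. or computed from one; I and e_prev carry over from the previous line; the table rounds u and y to 3 d.p., halves away from zero)
n=0: y=0, sp=3, e=sp−y=3; I=3, D=e−e_prev=3; u=1/2·3+0·3+3/2·3=6; next y=-3/10·0+1/2·6=3
n=1: y=3, sp=3, e=sp−y=0; I=3, D=e−e_prev=-3; u=1/2·0+0·3+3/2·(-3)=-4.5; next y=-3/10·3+1/2·(-4.5)=-3.15
n=2: y=-3.15, sp=3, e=sp−y=6.15; I=9.15, D=e−e_prev=6.15; u=1/2·6.15+0·9.15+3/2·6.15=12.3; next y=-3/10·(-3.15)+1/2·12.3=7.095
n=3: y=7.095, sp=3, e=sp−y=-4.095; I=5.055, D=e−e_prev=-10.245; u=1/2·(-4.095)+0·5.055+3/2·(-10.245)=-17.415; next y=-3/10·7.095+1/2·(-17.415)=-10.836
n=4: y=-10.836, sp=3, e=sp−y=13.836; I=18.891, D=e−e_prev=17.931; u=1/2·13.836+0·18.891+3/2·17.931=33.8145; next y=-3/10·(-10.836)+1/2·33.8145=20.15805
n=5: y=20.15805, sp=3, e=sp−y=-17.15805; I=1.73295, D=e−e_prev=-30.99405; u=1/2·(-17.15805)+0·1.73295+3/2·(-30.99405)=-55.0701; next y=-3/10·20.15805+1/2·(-55.0701)=-33.582465
n=6: y=-33.582465, sp=3, e=sp−y=36.582465; I=38.315415, D=e−e_prev=53.740515; u=1/2·36.582465+0·38.315415+3/2·53.740515=98.902005; next y=-3/10·(-33.582465)+1/2·98.902005=59.525742

0 3 6.000 0.000
1 3 -4.500 3.000
2 3 12.300 -3.150
3 3 -17.415 7.095
4 3 33.815 -10.836
5 3 -55.070 20.158
6 3 98.902 -33.582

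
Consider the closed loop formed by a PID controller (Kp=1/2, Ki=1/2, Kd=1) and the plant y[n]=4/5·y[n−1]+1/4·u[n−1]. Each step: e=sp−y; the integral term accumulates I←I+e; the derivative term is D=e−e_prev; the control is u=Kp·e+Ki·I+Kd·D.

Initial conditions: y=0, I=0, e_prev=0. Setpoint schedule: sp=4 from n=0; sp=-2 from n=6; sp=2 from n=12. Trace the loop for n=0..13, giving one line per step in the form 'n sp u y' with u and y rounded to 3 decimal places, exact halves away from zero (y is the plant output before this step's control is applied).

(exact arithmetic carried between steps; '≈' marks a value shown rounded to 6 d.p. or computed from one; I and e_prev carry over from the previous line; the table rounds u and y to 3 d.p., halves away from zero)
n=0: y=0, sp=4, e=sp−y=4; I=4, D=e−e_prev=4; u=1/2·4+1/2·4+1·4=8; next y=4/5·0+1/4·8=2
n=1: y=2, sp=4, e=sp−y=2; I=6, D=e−e_prev=-2; u=1/2·2+1/2·6+1·(-2)=2; next y=4/5·2+1/4·2=2.1
n=2: y=2.1, sp=4, e=sp−y=1.9; I=7.9, D=e−e_prev=-0.1; u=1/2·1.9+1/2·7.9+1·(-0.1)=4.8; next y=4/5·2.1+1/4·4.8=2.88
n=3: y=2.88, sp=4, e=sp−y=1.12; I=9.02, D=e−e_prev=-0.78; u=1/2·1.12+1/2·9.02+1·(-0.78)=4.29; next y=4/5·2.88+1/4·4.29=3.3765
n=4: y=3.3765, sp=4, e=sp−y=0.6235; I=9.6435, D=e−e_prev=-0.4965; u=1/2·0.6235+1/2·9.6435+1·(-0.4965)=4.637; next y=4/5·3.3765+1/4·4.637=3.86045
n=5: y=3.86045, sp=4, e=sp−y=0.13955; I=9.78305, D=e−e_prev=-0.48395; u=1/2·0.13955+1/2·9.78305+1·(-0.48395)=4.47735; next y=4/5·3.86045+1/4·4.47735≈4.207698
n=6: y≈4.207698, sp=-2, e=sp−y≈-6.207698; I≈3.575353, D=e−e_prev≈-6.347248; u=1/2·(-6.207698)+1/2·3.575353+1·(-6.347248)≈-7.66342; next y=4/5·4.207698+1/4·(-7.66342)≈1.450303
n=7: y=1.450303, sp=-2, e=sp−y=-3.450303; I≈0.125050, D=e−e_prev≈2.757395; u=1/2·(-3.450303)+1/2·0.125050+1·2.757395≈1.094768; next y=4/5·1.450303+1/4·1.094768≈1.433934
n=8: y≈1.433934, sp=-2, e=sp−y≈-3.433934; I≈-3.308885, D=e−e_prev≈0.016369; u=1/2·(-3.433934)+1/2·(-3.308885)+1·0.016369≈-3.355041; next y=4/5·1.433934+1/4·(-3.355041)≈0.308387
n=9: y≈0.308387, sp=-2, e=sp−y≈-2.308387; I≈-5.617272, D=e−e_prev≈1.125547; u=1/2·(-2.308387)+1/2·(-5.617272)+1·1.125547≈-2.837283; next y=4/5·0.308387+1/4·(-2.837283)≈-0.462611
n=10: y≈-0.462611, sp=-2, e=sp−y≈-1.537389; I≈-7.154661, D=e−e_prev≈0.770998; u=1/2·(-1.537389)+1/2·(-7.154661)+1·0.770998≈-3.575027; next y=4/5·(-0.462611)+1/4·(-3.575027)≈-1.263845
n=11: y≈-1.263845, sp=-2, e=sp−y≈-0.736155; I≈-7.890816, D=e−e_prev≈0.801235; u=1/2·(-0.736155)+1/2·(-7.890816)+1·0.801235≈-3.512251; next y=4/5·(-1.263845)+1/4·(-3.512251)≈-1.889139
n=12: y≈-1.889139, sp=2, e=sp−y≈3.889139; I≈-4.001677, D=e−e_prev≈4.625294; u=1/2·3.889139+1/2·(-4.001677)+1·4.625294≈4.569025; next y=4/5·(-1.889139)+1/4·4.569025≈-0.369055
n=13: y≈-0.369055, sp=2, e=sp−y≈2.369055; I≈-1.632622, D=e−e_prev≈-1.520084; u=1/2·2.369055+1/2·(-1.632622)+1·(-1.520084)≈-1.151867; next y=4/5·(-0.369055)+1/4·(-1.151867)≈-0.583211

0 4 8.000 0.000
1 4 2.000 2.000
2 4 4.800 2.100
3 4 4.290 2.880
4 4 4.637 3.377
5 4 4.477 3.860
6 -2 -7.663 4.208
7 -2 1.095 1.450
8 -2 -3.355 1.434
9 -2 -2.837 0.308
10 -2 -3.575 -0.463
11 -2 -3.512 -1.264
12 2 4.569 -1.889
13 2 -1.152 -0.369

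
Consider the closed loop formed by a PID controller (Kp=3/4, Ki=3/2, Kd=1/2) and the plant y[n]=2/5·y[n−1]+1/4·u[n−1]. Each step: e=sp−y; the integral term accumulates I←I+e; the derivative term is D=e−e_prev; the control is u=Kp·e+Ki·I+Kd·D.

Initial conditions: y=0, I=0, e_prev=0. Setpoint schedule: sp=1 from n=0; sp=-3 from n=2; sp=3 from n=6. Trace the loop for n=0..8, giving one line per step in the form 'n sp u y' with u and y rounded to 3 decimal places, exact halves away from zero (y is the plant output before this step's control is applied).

(exact arithmetic carried between steps; '≈' marks a value shown rounded to 6 d.p. or computed from one; I and e_prev carry over from the previous line; the table rounds u and y to 3 d.p., halves away from zero)
n=0: y=0, sp=1, e=sp−y=1; I=1, D=e−e_prev=1; u=3/4·1+3/2·1+1/2·1=2.75; next y=2/5·0+1/4·2.75=0.6875
n=1: y=0.6875, sp=1, e=sp−y=0.3125; I=1.3125, D=e−e_prev=-0.6875; u=3/4·0.3125+3/2·1.3125+1/2·(-0.6875)=1.859375; next y=2/5·0.6875+1/4·1.859375≈0.739844
n=2: y≈0.739844, sp=-3, e=sp−y≈-3.739844; I≈-2.427344, D=e−e_prev≈-4.052344; u=3/4·(-3.739844)+3/2·(-2.427344)+1/2·(-4.052344)≈-8.472070; next y=2/5·0.739844+1/4·(-8.472070)≈-1.822080
n=3: y≈-1.822080, sp=-3, e=sp−y≈-1.177920; I≈-3.605264, D=e−e_prev≈2.561924; u=3/4·(-1.177920)+3/2·(-3.605264)+1/2·2.561924≈-5.010374; next y=2/5·(-1.822080)+1/4·(-5.010374)≈-1.981425
n=4: y≈-1.981425, sp=-3, e=sp−y≈-1.018575; I≈-4.623838, D=e−e_prev≈0.159345; u=3/4·(-1.018575)+3/2·(-4.623838)+1/2·0.159345≈-7.620016; next y=2/5·(-1.981425)+1/4·(-7.620016)≈-2.697574
n=5: y≈-2.697574, sp=-3, e=sp−y≈-0.302426; I≈-4.926264, D=e−e_prev≈0.716149; u=3/4·(-0.302426)+3/2·(-4.926264)+1/2·0.716149≈-7.258141; next y=2/5·(-2.697574)+1/4·(-7.258141)≈-2.893565
n=6: y≈-2.893565, sp=3, e=sp−y≈5.893565; I≈0.967301, D=e−e_prev≈6.195991; u=3/4·5.893565+3/2·0.967301+1/2·6.195991≈8.969120; next y=2/5·(-2.893565)+1/4·8.969120≈1.084854
n=7: y≈1.084854, sp=3, e=sp−y≈1.915146; I≈2.882447, D=e−e_prev≈-3.978419; u=3/4·1.915146+3/2·2.882447+1/2·(-3.978419)≈3.770820; next y=2/5·1.084854+1/4·3.770820≈1.376647
n=8: y≈1.376647, sp=3, e=sp−y≈1.623353; I≈4.505800, D=e−e_prev≈-0.291793; u=3/4·1.623353+3/2·4.505800+1/2·(-0.291793)≈7.830319; next y=2/5·1.376647+1/4·7.830319≈2.508238

0 1 2.750 0.000
1 1 1.859 0.688
2 -3 -8.472 0.740
3 -3 -5.010 -1.822
4 -3 -7.620 -1.981
5 -3 -7.258 -2.698
6 3 8.969 -2.894
7 3 3.771 1.085
8 3 7.830 1.377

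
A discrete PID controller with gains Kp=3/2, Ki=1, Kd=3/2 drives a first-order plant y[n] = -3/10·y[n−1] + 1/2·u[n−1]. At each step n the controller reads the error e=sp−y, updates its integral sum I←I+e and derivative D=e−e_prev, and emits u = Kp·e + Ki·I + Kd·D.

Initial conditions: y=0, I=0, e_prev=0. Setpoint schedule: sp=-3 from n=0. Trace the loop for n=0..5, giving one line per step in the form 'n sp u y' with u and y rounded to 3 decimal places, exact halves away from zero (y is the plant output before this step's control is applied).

(exact arithmetic carried between steps; '≈' marks a value shown rounded to 6 d.p. or computed from one; I and e_prev carry over from the previous line; the table rounds u and y to 3 d.p., halves away from zero)
n=0: y=0, sp=-3, e=sp−y=-3; I=-3, D=e−e_prev=-3; u=3/2·(-3)+1·(-3)+3/2·(-3)=-12; next y=-3/10·0+1/2·(-12)=-6
n=1: y=-6, sp=-3, e=sp−y=3; I=0, D=e−e_prev=6; u=3/2·3+1·0+3/2·6=13.5; next y=-3/10·(-6)+1/2·13.5=8.55
n=2: y=8.55, sp=-3, e=sp−y=-11.55; I=-11.55, D=e−e_prev=-14.55; u=3/2·(-11.55)+1·(-11.55)+3/2·(-14.55)=-50.7; next y=-3/10·8.55+1/2·(-50.7)=-27.915
n=3: y=-27.915, sp=-3, e=sp−y=24.915; I=13.365, D=e−e_prev=36.465; u=3/2·24.915+1·13.365+3/2·36.465=105.435; next y=-3/10·(-27.915)+1/2·105.435=61.092
n=4: y=61.092, sp=-3, e=sp−y=-64.092; I=-50.727, D=e−e_prev=-89.007; u=3/2·(-64.092)+1·(-50.727)+3/2·(-89.007)=-280.3755; next y=-3/10·61.092+1/2·(-280.3755)=-158.51535
n=5: y=-158.51535, sp=-3, e=sp−y=155.51535; I=104.78835, D=e−e_prev=219.60735; u=3/2·155.51535+1·104.78835+3/2·219.60735=667.4724; next y=-3/10·(-158.51535)+1/2·667.4724=381.290805

0 -3 -12.000 0.000
1 -3 13.500 -6.000
2 -3 -50.700 8.550
3 -3 105.435 -27.915
4 -3 -280.376 61.092
5 -3 667.472 -158.515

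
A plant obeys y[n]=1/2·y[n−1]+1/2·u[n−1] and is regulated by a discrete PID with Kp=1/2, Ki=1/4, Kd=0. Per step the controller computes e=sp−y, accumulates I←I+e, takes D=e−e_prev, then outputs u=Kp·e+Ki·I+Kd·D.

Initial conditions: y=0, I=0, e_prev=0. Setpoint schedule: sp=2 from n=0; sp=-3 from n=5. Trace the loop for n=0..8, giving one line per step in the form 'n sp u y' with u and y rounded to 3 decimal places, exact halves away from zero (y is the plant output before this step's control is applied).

0 2 1.500 0.000
1 2 1.438 0.750
2 2 1.492 1.094
3 2 1.569 1.293
4 2 1.642 1.431
5 -3 -2.045 1.537
6 -3 -1.836 -0.254
7 -3 -1.929 -1.045
8 -3 -2.086 -1.487

(exact arithmetic carried between steps; '≈' marks a value shown rounded to 6 d.p. or computed from one; I and e_prev carry over from the previous line; the table rounds u and y to 3 d.p., halves away from zero)
n=0: y=0, sp=2, e=sp−y=2; I=2, D=e−e_prev=2; u=1/2·2+1/4·2+0·2=1.5; next y=1/2·0+1/2·1.5=0.75
n=1: y=0.75, sp=2, e=sp−y=1.25; I=3.25, D=e−e_prev=-0.75; u=1/2·1.25+1/4·3.25+0·(-0.75)=1.4375; next y=1/2·0.75+1/2·1.4375=1.09375
n=2: y=1.09375, sp=2, e=sp−y=0.90625; I=4.15625, D=e−e_prev=-0.34375; u=1/2·0.90625+1/4·4.15625+0·(-0.34375)≈1.492188; next y=1/2·1.09375+1/2·1.492188≈1.292969
n=3: y≈1.292969, sp=2, e=sp−y≈0.707031; I≈4.863281, D=e−e_prev≈-0.199219; u=1/2·0.707031+1/4·4.863281+0·(-0.199219)≈1.569336; next y=1/2·1.292969+1/2·1.569336≈1.431152
n=4: y≈1.431152, sp=2, e=sp−y≈0.568848; I≈5.432129, D=e−e_prev≈-0.138184; u=1/2·0.568848+1/4·5.432129+0·(-0.138184)≈1.642456; next y=1/2·1.431152+1/2·1.642456≈1.536804
n=5: y≈1.536804, sp=-3, e=sp−y≈-4.536804; I≈0.895325, D=e−e_prev≈-5.105652; u=1/2·(-4.536804)+1/4·0.895325+0·(-5.105652)≈-2.044571; next y=1/2·1.536804+1/2·(-2.044571)≈-0.253883
n=6: y≈-0.253883, sp=-3, e=sp−y≈-2.746117; I≈-1.850792, D=e−e_prev≈1.790688; u=1/2·(-2.746117)+1/4·(-1.850792)+0·1.790688≈-1.835756; next y=1/2·(-0.253883)+1/2·(-1.835756)≈-1.044820
n=7: y≈-1.044820, sp=-3, e=sp−y≈-1.955180; I≈-3.805972, D=e−e_prev≈0.790936; u=1/2·(-1.955180)+1/4·(-3.805972)+0·0.790936≈-1.929083; next y=1/2·(-1.044820)+1/2·(-1.929083)≈-1.486951
n=8: y≈-1.486951, sp=-3, e=sp−y≈-1.513049; I≈-5.319021, D=e−e_prev≈0.442132; u=1/2·(-1.513049)+1/4·(-5.319021)+0·0.442132≈-2.086279; next y=1/2·(-1.486951)+1/2·(-2.086279)≈-1.786615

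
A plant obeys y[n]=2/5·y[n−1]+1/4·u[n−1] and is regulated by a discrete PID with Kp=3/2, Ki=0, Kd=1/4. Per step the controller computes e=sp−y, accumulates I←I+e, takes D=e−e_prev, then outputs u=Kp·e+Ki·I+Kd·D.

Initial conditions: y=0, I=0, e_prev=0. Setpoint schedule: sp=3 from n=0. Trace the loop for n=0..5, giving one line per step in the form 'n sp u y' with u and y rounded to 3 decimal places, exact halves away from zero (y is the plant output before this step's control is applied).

0 3 5.250 0.000
1 3 2.203 1.313
2 3 2.946 1.076
3 3 2.727 1.167
4 3 2.782 1.148
5 3 2.766 1.155

(exact arithmetic carried between steps; '≈' marks a value shown rounded to 6 d.p. or computed from one; I and e_prev carry over from the previous line; the table rounds u and y to 3 d.p., halves away from zero)
n=0: y=0, sp=3, e=sp−y=3; I=3, D=e−e_prev=3; u=3/2·3+0·3+1/4·3=5.25; next y=2/5·0+1/4·5.25=1.3125
n=1: y=1.3125, sp=3, e=sp−y=1.6875; I=4.6875, D=e−e_prev=-1.3125; u=3/2·1.6875+0·4.6875+1/4·(-1.3125)=2.203125; next y=2/5·1.3125+1/4·2.203125≈1.075781
n=2: y≈1.075781, sp=3, e=sp−y≈1.924219; I≈6.611719, D=e−e_prev≈0.236719; u=3/2·1.924219+0·6.611719+1/4·0.236719≈2.945508; next y=2/5·1.075781+1/4·2.945508≈1.166689
n=3: y≈1.166689, sp=3, e=sp−y≈1.833311; I≈8.445029, D=e−e_prev≈-0.090908; u=3/2·1.833311+0·8.445029+1/4·(-0.090908)≈2.727239; next y=2/5·1.166689+1/4·2.727239≈1.148485
n=4: y≈1.148485, sp=3, e=sp−y≈1.851515; I≈10.296544, D=e−e_prev≈0.018204; u=3/2·1.851515+0·10.296544+1/4·0.018204≈2.781823; next y=2/5·1.148485+1/4·2.781823≈1.154850
n=5: y≈1.154850, sp=3, e=sp−y≈1.845150; I≈12.141694, D=e−e_prev≈-0.006364; u=3/2·1.845150+0·12.141694+1/4·(-0.006364)≈2.766134; next y=2/5·1.154850+1/4·2.766134≈1.153473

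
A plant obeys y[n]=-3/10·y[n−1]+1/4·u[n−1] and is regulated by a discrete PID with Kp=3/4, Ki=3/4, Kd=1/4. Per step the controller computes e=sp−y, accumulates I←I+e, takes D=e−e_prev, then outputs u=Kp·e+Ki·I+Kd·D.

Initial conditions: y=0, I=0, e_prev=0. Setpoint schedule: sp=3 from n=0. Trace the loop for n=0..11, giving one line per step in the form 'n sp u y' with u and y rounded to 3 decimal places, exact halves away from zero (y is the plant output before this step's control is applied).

0 3 5.250 0.000
1 3 4.453 1.313
2 3 7.085 0.720
3 3 7.184 1.555
4 3 8.872 1.329
5 3 9.211 1.819
6 3 10.328 1.757
7 3 10.724 2.055
8 3 11.490 2.064
9 3 11.864 2.253
10 3 12.407 2.290
11 3 12.730 2.415

(exact arithmetic carried between steps; '≈' marks a value shown rounded to 6 d.p. or computed from one; I and e_prev carry over from the previous line; the table rounds u and y to 3 d.p., halves away from zero)
n=0: y=0, sp=3, e=sp−y=3; I=3, D=e−e_prev=3; u=3/4·3+3/4·3+1/4·3=5.25; next y=-3/10·0+1/4·5.25=1.3125
n=1: y=1.3125, sp=3, e=sp−y=1.6875; I=4.6875, D=e−e_prev=-1.3125; u=3/4·1.6875+3/4·4.6875+1/4·(-1.3125)=4.453125; next y=-3/10·1.3125+1/4·4.453125≈0.719531
n=2: y≈0.719531, sp=3, e=sp−y≈2.280469; I≈6.967969, D=e−e_prev≈0.592969; u=3/4·2.280469+3/4·6.967969+1/4·0.592969≈7.084570; next y=-3/10·0.719531+1/4·7.084570≈1.555283
n=3: y≈1.555283, sp=3, e=sp−y≈1.444717; I≈8.412686, D=e−e_prev≈-0.835752; u=3/4·1.444717+3/4·8.412686+1/4·(-0.835752)≈7.184114; next y=-3/10·1.555283+1/4·7.184114≈1.329443
n=4: y≈1.329443, sp=3, e=sp−y≈1.670557; I≈10.083242, D=e−e_prev≈0.225840; u=3/4·1.670557+3/4·10.083242+1/4·0.225840≈8.871809; next y=-3/10·1.329443+1/4·8.871809≈1.819119
n=5: y≈1.819119, sp=3, e=sp−y≈1.180881; I≈11.264123, D=e−e_prev≈-0.489676; u=3/4·1.180881+3/4·11.264123+1/4·(-0.489676)≈9.211334; next y=-3/10·1.819119+1/4·9.211334≈1.757098
n=6: y≈1.757098, sp=3, e=sp−y≈1.242902; I≈12.507025, D=e−e_prev≈0.062021; u=3/4·1.242902+3/4·12.507025+1/4·0.062021≈10.327951; next y=-3/10·1.757098+1/4·10.327951≈2.054858
n=7: y≈2.054858, sp=3, e=sp−y≈0.945142; I≈13.452167, D=e−e_prev≈-0.297761; u=3/4·0.945142+3/4·13.452167+1/4·(-0.297761)≈10.723541; next y=-3/10·2.054858+1/4·10.723541≈2.064428
n=8: y≈2.064428, sp=3, e=sp−y≈0.935572; I≈14.387739, D=e−e_prev≈-0.009569; u=3/4·0.935572+3/4·14.387739+1/4·(-0.009569)≈11.490091; next y=-3/10·2.064428+1/4·11.490091≈2.253194
n=9: y≈2.253194, sp=3, e=sp−y≈0.746806; I≈15.134545, D=e−e_prev≈-0.188767; u=3/4·0.746806+3/4·15.134545+1/4·(-0.188767)≈11.863821; next y=-3/10·2.253194+1/4·11.863821≈2.289997
n=10: y≈2.289997, sp=3, e=sp−y≈0.710003; I≈15.844548, D=e−e_prev≈-0.036802; u=3/4·0.710003+3/4·15.844548+1/4·(-0.036802)≈12.406712; next y=-3/10·2.289997+1/4·12.406712≈2.414679
n=11: y≈2.414679, sp=3, e=sp−y≈0.585321; I≈16.429869, D=e−e_prev≈-0.124682; u=3/4·0.585321+3/4·16.429869+1/4·(-0.124682)≈12.730222; next y=-3/10·2.414679+1/4·12.730222≈2.458152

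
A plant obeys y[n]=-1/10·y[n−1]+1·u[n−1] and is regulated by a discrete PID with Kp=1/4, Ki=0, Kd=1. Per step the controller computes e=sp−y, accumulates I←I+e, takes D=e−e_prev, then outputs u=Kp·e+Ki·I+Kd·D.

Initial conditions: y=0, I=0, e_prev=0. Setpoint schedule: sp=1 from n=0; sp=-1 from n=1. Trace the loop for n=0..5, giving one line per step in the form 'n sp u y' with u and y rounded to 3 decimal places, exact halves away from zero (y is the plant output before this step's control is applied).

(exact arithmetic carried between steps; '≈' marks a value shown rounded to 6 d.p. or computed from one; I and e_prev carry over from the previous line; the table rounds u and y to 3 d.p., halves away from zero)
n=0: y=0, sp=1, e=sp−y=1; I=1, D=e−e_prev=1; u=1/4·1+0·1+1·1=1.25; next y=-1/10·0+1·1.25=1.25
n=1: y=1.25, sp=-1, e=sp−y=-2.25; I=-1.25, D=e−e_prev=-3.25; u=1/4·(-2.25)+0·(-1.25)+1·(-3.25)=-3.8125; next y=-1/10·1.25+1·(-3.8125)=-3.9375
n=2: y=-3.9375, sp=-1, e=sp−y=2.9375; I=1.6875, D=e−e_prev=5.1875; u=1/4·2.9375+0·1.6875+1·5.1875=5.921875; next y=-1/10·(-3.9375)+1·5.921875=6.315625
n=3: y=6.315625, sp=-1, e=sp−y=-7.315625; I=-5.628125, D=e−e_prev=-10.253125; u=1/4·(-7.315625)+0·(-5.628125)+1·(-10.253125)≈-12.082031; next y=-1/10·6.315625+1·(-12.082031)≈-12.713594
n=4: y≈-12.713594, sp=-1, e=sp−y≈11.713594; I≈6.085469, D=e−e_prev≈19.029219; u=1/4·11.713594+0·6.085469+1·19.029219≈21.957617; next y=-1/10·(-12.713594)+1·21.957617≈23.228977
n=5: y≈23.228977, sp=-1, e=sp−y≈-24.228977; I≈-18.143508, D=e−e_prev≈-35.942570; u=1/4·(-24.228977)+0·(-18.143508)+1·(-35.942570)≈-41.999814; next y=-1/10·23.228977+1·(-41.999814)≈-44.322712

0 1 1.250 0.000
1 -1 -3.813 1.250
2 -1 5.922 -3.938
3 -1 -12.082 6.316
4 -1 21.958 -12.714
5 -1 -42.000 23.229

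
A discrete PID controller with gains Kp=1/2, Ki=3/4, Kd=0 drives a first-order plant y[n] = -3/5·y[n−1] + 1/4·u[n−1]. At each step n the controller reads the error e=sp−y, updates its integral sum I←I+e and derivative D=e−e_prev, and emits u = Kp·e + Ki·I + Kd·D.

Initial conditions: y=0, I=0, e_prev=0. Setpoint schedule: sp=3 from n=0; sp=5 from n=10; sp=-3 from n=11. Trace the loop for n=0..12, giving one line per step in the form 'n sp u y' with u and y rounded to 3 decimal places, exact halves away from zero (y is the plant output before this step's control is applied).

0 3 3.750 0.000
1 3 4.828 0.938
2 3 6.741 0.645
3 3 7.690 1.299
4 3 9.160 1.143
5 3 9.977 1.604
6 3 11.114 1.532
7 3 11.806 1.859
8 3 12.691 1.836
9 3 13.270 2.071
10 5 16.462 2.075
11 -3 7.661 2.871
12 -3 6.605 0.193

(exact arithmetic carried between steps; '≈' marks a value shown rounded to 6 d.p. or computed from one; I and e_prev carry over from the previous line; the table rounds u and y to 3 d.p., halves away from zero)
n=0: y=0, sp=3, e=sp−y=3; I=3, D=e−e_prev=3; u=1/2·3+3/4·3+0·3=3.75; next y=-3/5·0+1/4·3.75=0.9375
n=1: y=0.9375, sp=3, e=sp−y=2.0625; I=5.0625, D=e−e_prev=-0.9375; u=1/2·2.0625+3/4·5.0625+0·(-0.9375)=4.828125; next y=-3/5·0.9375+1/4·4.828125≈0.644531
n=2: y≈0.644531, sp=3, e=sp−y≈2.355469; I≈7.417969, D=e−e_prev≈0.292969; u=1/2·2.355469+3/4·7.417969+0·0.292969≈6.741211; next y=-3/5·0.644531+1/4·6.741211≈1.298584
n=3: y≈1.298584, sp=3, e=sp−y≈1.701416; I≈9.119385, D=e−e_prev≈-0.654053; u=1/2·1.701416+3/4·9.119385+0·(-0.654053)≈7.690247; next y=-3/5·1.298584+1/4·7.690247≈1.143411
n=4: y≈1.143411, sp=3, e=sp−y≈1.856589; I≈10.975974, D=e−e_prev≈0.155173; u=1/2·1.856589+3/4·10.975974+0·0.155173≈9.160275; next y=-3/5·1.143411+1/4·9.160275≈1.604022
n=5: y≈1.604022, sp=3, e=sp−y≈1.395978; I≈12.371952, D=e−e_prev≈-0.460611; u=1/2·1.395978+3/4·12.371952+0·(-0.460611)≈9.976953; next y=-3/5·1.604022+1/4·9.976953≈1.531825
n=6: y≈1.531825, sp=3, e=sp−y≈1.468175; I≈13.840127, D=e−e_prev≈0.072197; u=1/2·1.468175+3/4·13.840127+0·0.072197≈11.114182; next y=-3/5·1.531825+1/4·11.114182≈1.859451
n=7: y≈1.859451, sp=3, e=sp−y≈1.140549; I≈14.980676, D=e−e_prev≈-0.327625; u=1/2·1.140549+3/4·14.980676+0·(-0.327625)≈11.805782; next y=-3/5·1.859451+1/4·11.805782≈1.835775
n=8: y≈1.835775, sp=3, e=sp−y≈1.164225; I≈16.144901, D=e−e_prev≈0.023675; u=1/2·1.164225+3/4·16.144901+0·0.023675≈12.690788; next y=-3/5·1.835775+1/4·12.690788≈2.071232
n=9: y≈2.071232, sp=3, e=sp−y≈0.928768; I≈17.073669, D=e−e_prev≈-0.235457; u=1/2·0.928768+3/4·17.073669+0·(-0.235457)≈13.269636; next y=-3/5·2.071232+1/4·13.269636≈2.074670
n=10: y≈2.074670, sp=5, e=sp−y≈2.925330; I≈19.998999, D=e−e_prev≈1.996562; u=1/2·2.925330+3/4·19.998999+0·1.996562≈16.461915; next y=-3/5·2.074670+1/4·16.461915≈2.870677
n=11: y≈2.870677, sp=-3, e=sp−y≈-5.870677; I≈14.128322, D=e−e_prev≈-8.796007; u=1/2·(-5.870677)+3/4·14.128322+0·(-8.796007)≈7.660903; next y=-3/5·2.870677+1/4·7.660903≈0.192820
n=12: y≈0.192820, sp=-3, e=sp−y≈-3.192820; I≈10.935503, D=e−e_prev≈2.677857; u=1/2·(-3.192820)+3/4·10.935503+0·2.677857≈6.605217; next y=-3/5·0.192820+1/4·6.605217≈1.535612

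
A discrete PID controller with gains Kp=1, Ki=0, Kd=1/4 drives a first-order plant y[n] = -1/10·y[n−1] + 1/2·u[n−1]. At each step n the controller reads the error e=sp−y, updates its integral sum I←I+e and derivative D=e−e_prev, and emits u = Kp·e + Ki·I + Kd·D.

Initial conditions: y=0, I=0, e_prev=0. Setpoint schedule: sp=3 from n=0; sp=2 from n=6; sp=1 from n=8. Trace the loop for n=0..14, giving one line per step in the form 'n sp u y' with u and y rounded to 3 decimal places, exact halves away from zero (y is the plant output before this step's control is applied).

(exact arithmetic carried between steps; '≈' marks a value shown rounded to 6 d.p. or computed from one; I and e_prev carry over from the previous line; the table rounds u and y to 3 d.p., halves away from zero)
n=0: y=0, sp=3, e=sp−y=3; I=3, D=e−e_prev=3; u=1·3+0·3+1/4·3=3.75; next y=-1/10·0+1/2·3.75=1.875
n=1: y=1.875, sp=3, e=sp−y=1.125; I=4.125, D=e−e_prev=-1.875; u=1·1.125+0·4.125+1/4·(-1.875)=0.65625; next y=-1/10·1.875+1/2·0.65625=0.140625
n=2: y=0.140625, sp=3, e=sp−y=2.859375; I=6.984375, D=e−e_prev=1.734375; u=1·2.859375+0·6.984375+1/4·1.734375≈3.292969; next y=-1/10·0.140625+1/2·3.292969≈1.632422
n=3: y≈1.632422, sp=3, e=sp−y≈1.367578; I≈8.351953, D=e−e_prev≈-1.491797; u=1·1.367578+0·8.351953+1/4·(-1.491797)≈0.994629; next y=-1/10·1.632422+1/2·0.994629≈0.334072
n=4: y≈0.334072, sp=3, e=sp−y≈2.665928; I≈11.017881, D=e−e_prev≈1.298350; u=1·2.665928+0·11.017881+1/4·1.298350≈2.990515; next y=-1/10·0.334072+1/2·2.990515≈1.461850
n=5: y≈1.461850, sp=3, e=sp−y≈1.538150; I≈12.556031, D=e−e_prev≈-1.127778; u=1·1.538150+0·12.556031+1/4·(-1.127778)≈1.256205; next y=-1/10·1.461850+1/2·1.256205≈0.481918
n=6: y≈0.481918, sp=2, e=sp−y≈1.518082; I≈14.074113, D=e−e_prev≈-0.020067; u=1·1.518082+0·14.074113+1/4·(-0.020067)≈1.513066; next y=-1/10·0.481918+1/2·1.513066≈0.708341
n=7: y≈0.708341, sp=2, e=sp−y≈1.291659; I≈15.365772, D=e−e_prev≈-0.226424; u=1·1.291659+0·15.365772+1/4·(-0.226424)≈1.235053; next y=-1/10·0.708341+1/2·1.235053≈0.546692
n=8: y≈0.546692, sp=1, e=sp−y≈0.453308; I≈15.819079, D=e−e_prev≈-0.838351; u=1·0.453308+0·15.819079+1/4·(-0.838351)≈0.243720; next y=-1/10·0.546692+1/2·0.243720≈0.067191
n=9: y≈0.067191, sp=1, e=sp−y≈0.932809; I≈16.751889, D=e−e_prev≈0.479502; u=1·0.932809+0·16.751889+1/4·0.479502≈1.052685; next y=-1/10·0.067191+1/2·1.052685≈0.519623
n=10: y≈0.519623, sp=1, e=sp−y≈0.480377; I≈17.232266, D=e−e_prev≈-0.452433; u=1·0.480377+0·17.232266+1/4·(-0.452433)≈0.367268; next y=-1/10·0.519623+1/2·0.367268≈0.131672
n=11: y≈0.131672, sp=1, e=sp−y≈0.868328; I≈18.100594, D=e−e_prev≈0.387951; u=1·0.868328+0·18.100594+1/4·0.387951≈0.965316; next y=-1/10·0.131672+1/2·0.965316≈0.469491
n=12: y≈0.469491, sp=1, e=sp−y≈0.530509; I≈18.631103, D=e−e_prev≈-0.337819; u=1·0.530509+0·18.631103+1/4·(-0.337819)≈0.446054; next y=-1/10·0.469491+1/2·0.446054≈0.176078
n=13: y≈0.176078, sp=1, e=sp−y≈0.823922; I≈19.455025, D=e−e_prev≈0.293413; u=1·0.823922+0·19.455025+1/4·0.293413≈0.897275; next y=-1/10·0.176078+1/2·0.897275≈0.431030
n=14: y≈0.431030, sp=1, e=sp−y≈0.568970; I≈20.023995, D=e−e_prev≈-0.254952; u=1·0.568970+0·20.023995+1/4·(-0.254952)≈0.505232; next y=-1/10·0.431030+1/2·0.505232≈0.209513

0 3 3.750 0.000
1 3 0.656 1.875
2 3 3.293 0.141
3 3 0.995 1.632
4 3 2.991 0.334
5 3 1.256 1.462
6 2 1.513 0.482
7 2 1.235 0.708
8 1 0.244 0.547
9 1 1.053 0.067
10 1 0.367 0.520
11 1 0.965 0.132
12 1 0.446 0.469
13 1 0.897 0.176
14 1 0.505 0.431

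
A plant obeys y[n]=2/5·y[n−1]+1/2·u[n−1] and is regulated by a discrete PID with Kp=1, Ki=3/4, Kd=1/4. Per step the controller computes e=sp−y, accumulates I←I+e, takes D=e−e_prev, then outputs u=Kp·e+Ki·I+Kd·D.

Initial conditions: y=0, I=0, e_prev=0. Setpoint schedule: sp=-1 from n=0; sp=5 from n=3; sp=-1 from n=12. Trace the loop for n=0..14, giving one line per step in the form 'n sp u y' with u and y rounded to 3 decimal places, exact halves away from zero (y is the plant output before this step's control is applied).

0 -1 -2.000 0.000
1 -1 -0.500 -1.000
2 -1 -1.450 -0.650
3 5 11.045 -0.985
4 5 1.723 5.129
5 5 7.586 2.913
6 5 4.507 4.958
7 5 6.493 4.237
8 5 5.476 4.941
9 5 6.149 4.714
10 5 5.815 4.961
11 5 6.044 4.892
12 -1 -6.066 4.979
13 -1 3.012 -1.042
14 -1 -2.724 1.089

(exact arithmetic carried between steps; '≈' marks a value shown rounded to 6 d.p. or computed from one; I and e_prev carry over from the previous line; the table rounds u and y to 3 d.p., halves away from zero)
n=0: y=0, sp=-1, e=sp−y=-1; I=-1, D=e−e_prev=-1; u=1·(-1)+3/4·(-1)+1/4·(-1)=-2; next y=2/5·0+1/2·(-2)=-1
n=1: y=-1, sp=-1, e=sp−y=0; I=-1, D=e−e_prev=1; u=1·0+3/4·(-1)+1/4·1=-0.5; next y=2/5·(-1)+1/2·(-0.5)=-0.65
n=2: y=-0.65, sp=-1, e=sp−y=-0.35; I=-1.35, D=e−e_prev=-0.35; u=1·(-0.35)+3/4·(-1.35)+1/4·(-0.35)=-1.45; next y=2/5·(-0.65)+1/2·(-1.45)=-0.985
n=3: y=-0.985, sp=5, e=sp−y=5.985; I=4.635, D=e−e_prev=6.335; u=1·5.985+3/4·4.635+1/4·6.335=11.045; next y=2/5·(-0.985)+1/2·11.045=5.1285
n=4: y=5.1285, sp=5, e=sp−y=-0.1285; I=4.5065, D=e−e_prev=-6.1135; u=1·(-0.1285)+3/4·4.5065+1/4·(-6.1135)=1.723; next y=2/5·5.1285+1/2·1.723=2.9129
n=5: y=2.9129, sp=5, e=sp−y=2.0871; I=6.5936, D=e−e_prev=2.2156; u=1·2.0871+3/4·6.5936+1/4·2.2156=7.5862; next y=2/5·2.9129+1/2·7.5862=4.95826
n=6: y=4.95826, sp=5, e=sp−y=0.04174; I=6.63534, D=e−e_prev=-2.04536; u=1·0.04174+3/4·6.63534+1/4·(-2.04536)=4.506905; next y=2/5·4.95826+1/2·4.506905≈4.236757
n=7: y≈4.236757, sp=5, e=sp−y≈0.763244; I≈7.398584, D=e−e_prev≈0.721504; u=1·0.763244+3/4·7.398584+1/4·0.721504≈6.492557; next y=2/5·4.236757+1/2·6.492557≈4.940981
n=8: y≈4.940981, sp=5, e=sp−y≈0.059019; I≈7.457602, D=e−e_prev≈-0.704225; u=1·0.059019+3/4·7.457602+1/4·(-0.704225)≈5.476165; next y=2/5·4.940981+1/2·5.476165≈4.714475
n=9: y≈4.714475, sp=5, e=sp−y≈0.285525; I≈7.743128, D=e−e_prev≈0.226506; u=1·0.285525+3/4·7.743128+1/4·0.226506≈6.149498; next y=2/5·4.714475+1/2·6.149498≈4.960539
n=10: y≈4.960539, sp=5, e=sp−y≈0.039461; I≈7.782589, D=e−e_prev≈-0.246064; u=1·0.039461+3/4·7.782589+1/4·(-0.246064)≈5.814887; next y=2/5·4.960539+1/2·5.814887≈4.891659
n=11: y≈4.891659, sp=5, e=sp−y≈0.108341; I≈7.890930, D=e−e_prev≈0.068880; u=1·0.108341+3/4·7.890930+1/4·0.068880≈6.043758; next y=2/5·4.891659+1/2·6.043758≈4.978543
n=12: y≈4.978543, sp=-1, e=sp−y≈-5.978543; I≈1.912387, D=e−e_prev≈-6.086884; u=1·(-5.978543)+3/4·1.912387+1/4·(-6.086884)≈-6.065973; next y=2/5·4.978543+1/2·(-6.065973)≈-1.041570
n=13: y≈-1.041570, sp=-1, e=sp−y≈0.041570; I≈1.953957, D=e−e_prev≈6.020112; u=1·0.041570+3/4·1.953957+1/4·6.020112≈3.012065; next y=2/5·(-1.041570)+1/2·3.012065≈1.089405
n=14: y≈1.089405, sp=-1, e=sp−y≈-2.089405; I≈-0.135448, D=e−e_prev≈-2.130974; u=1·(-2.089405)+3/4·(-0.135448)+1/4·(-2.130974)≈-2.723734; next y=2/5·1.089405+1/2·(-2.723734)≈-0.926105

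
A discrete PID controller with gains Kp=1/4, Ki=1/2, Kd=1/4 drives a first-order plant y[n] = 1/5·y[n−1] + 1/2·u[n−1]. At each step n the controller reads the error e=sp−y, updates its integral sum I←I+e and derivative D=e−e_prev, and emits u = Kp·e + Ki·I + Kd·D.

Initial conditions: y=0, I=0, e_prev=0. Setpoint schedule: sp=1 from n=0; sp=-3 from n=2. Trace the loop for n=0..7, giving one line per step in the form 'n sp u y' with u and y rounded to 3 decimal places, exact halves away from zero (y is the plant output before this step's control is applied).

0 1 1.000 0.000
1 1 0.750 0.500
2 -3 -2.850 0.475
3 -3 -1.789 -1.330
4 -3 -3.245 -1.160
5 -3 -3.428 -1.854
6 -3 -3.944 -2.085
7 -3 -4.155 -2.389

(exact arithmetic carried between steps; '≈' marks a value shown rounded to 6 d.p. or computed from one; I and e_prev carry over from the previous line; the table rounds u and y to 3 d.p., halves away from zero)
n=0: y=0, sp=1, e=sp−y=1; I=1, D=e−e_prev=1; u=1/4·1+1/2·1+1/4·1=1; next y=1/5·0+1/2·1=0.5
n=1: y=0.5, sp=1, e=sp−y=0.5; I=1.5, D=e−e_prev=-0.5; u=1/4·0.5+1/2·1.5+1/4·(-0.5)=0.75; next y=1/5·0.5+1/2·0.75=0.475
n=2: y=0.475, sp=-3, e=sp−y=-3.475; I=-1.975, D=e−e_prev=-3.975; u=1/4·(-3.475)+1/2·(-1.975)+1/4·(-3.975)=-2.85; next y=1/5·0.475+1/2·(-2.85)=-1.33
n=3: y=-1.33, sp=-3, e=sp−y=-1.67; I=-3.645, D=e−e_prev=1.805; u=1/4·(-1.67)+1/2·(-3.645)+1/4·1.805=-1.78875; next y=1/5·(-1.33)+1/2·(-1.78875)=-1.160375
n=4: y=-1.160375, sp=-3, e=sp−y=-1.839625; I=-5.484625, D=e−e_prev=-0.169625; u=1/4·(-1.839625)+1/2·(-5.484625)+1/4·(-0.169625)=-3.244625; next y=1/5·(-1.160375)+1/2·(-3.244625)≈-1.854388
n=5: y≈-1.854388, sp=-3, e=sp−y≈-1.145613; I≈-6.630238, D=e−e_prev≈0.694013; u=1/4·(-1.145613)+1/2·(-6.630238)+1/4·0.694013≈-3.428019; next y=1/5·(-1.854388)+1/2·(-3.428019)≈-2.084887
n=6: y≈-2.084887, sp=-3, e=sp−y≈-0.915113; I≈-7.545351, D=e−e_prev≈0.230499; u=1/4·(-0.915113)+1/2·(-7.545351)+1/4·0.230499≈-3.943829; next y=1/5·(-2.084887)+1/2·(-3.943829)≈-2.388892
n=7: y≈-2.388892, sp=-3, e=sp−y≈-0.611108; I≈-8.156459, D=e−e_prev≈0.304005; u=1/4·(-0.611108)+1/2·(-8.156459)+1/4·0.304005≈-4.155005; next y=1/5·(-2.388892)+1/2·(-4.155005)≈-2.555281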